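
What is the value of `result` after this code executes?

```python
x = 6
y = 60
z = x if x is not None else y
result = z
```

x = 6; y = 60; z = 6; result = 6

6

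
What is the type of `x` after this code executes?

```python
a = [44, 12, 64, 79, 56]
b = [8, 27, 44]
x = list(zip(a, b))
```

list(zip()) returns a list of tuples

list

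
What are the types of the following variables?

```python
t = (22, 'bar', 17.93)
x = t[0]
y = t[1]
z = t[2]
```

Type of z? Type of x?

tuple[2] is float; tuple[0] is int

float, int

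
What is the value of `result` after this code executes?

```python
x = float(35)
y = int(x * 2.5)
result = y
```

x = 35.0; y = 87; result = 87

87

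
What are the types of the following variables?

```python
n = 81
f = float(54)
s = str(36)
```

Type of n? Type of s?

n is assigned a bare integer (no decimal point), so it is an int; s is assigned the result of calling str(), which returns a str

int, str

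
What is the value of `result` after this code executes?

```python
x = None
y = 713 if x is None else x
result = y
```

x = None; y = 713; result = 713

713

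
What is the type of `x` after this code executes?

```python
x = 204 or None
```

'or' returns first truthy value

int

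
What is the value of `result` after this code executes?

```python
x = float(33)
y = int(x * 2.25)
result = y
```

x = 33.0; y = 74; result = 74

74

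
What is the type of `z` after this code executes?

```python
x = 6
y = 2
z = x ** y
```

positive int ** positive int = int

int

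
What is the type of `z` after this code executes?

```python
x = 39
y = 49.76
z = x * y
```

int * float = float

float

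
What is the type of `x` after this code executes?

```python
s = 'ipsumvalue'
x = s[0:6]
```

Slicing a str returns str

str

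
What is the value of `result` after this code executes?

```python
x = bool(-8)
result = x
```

x = True; result = True

True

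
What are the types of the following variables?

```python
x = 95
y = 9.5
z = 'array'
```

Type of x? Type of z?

x is assigned a bare integer (no decimal point), so it is an int; z is assigned a quoted string literal, so it is a str

int, str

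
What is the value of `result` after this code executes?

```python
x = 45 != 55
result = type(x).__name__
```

x is bool; result = 'bool'

'bool'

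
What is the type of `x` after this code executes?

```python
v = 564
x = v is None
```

'is' comparison returns bool

bool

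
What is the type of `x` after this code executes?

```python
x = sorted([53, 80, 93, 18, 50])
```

sorted() always returns list

list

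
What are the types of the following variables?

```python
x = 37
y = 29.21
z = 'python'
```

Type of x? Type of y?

x is assigned a bare integer (no decimal point), so it is an int; y is assigned a number with a decimal point, so it is a float

int, float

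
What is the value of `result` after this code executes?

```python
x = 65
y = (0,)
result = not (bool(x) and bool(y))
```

x = 65; y = (0,); result = False

False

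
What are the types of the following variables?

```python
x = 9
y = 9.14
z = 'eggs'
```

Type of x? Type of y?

x is assigned a bare integer (no decimal point), so it is an int; y is assigned a number with a decimal point, so it is a float

int, float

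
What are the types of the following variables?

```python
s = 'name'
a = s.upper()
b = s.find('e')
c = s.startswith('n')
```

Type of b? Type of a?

find() returns int; upper() returns str

int, str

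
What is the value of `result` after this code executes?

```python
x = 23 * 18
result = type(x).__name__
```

x is int; result = 'int'

'int'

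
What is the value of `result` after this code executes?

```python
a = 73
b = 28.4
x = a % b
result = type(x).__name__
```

a is int; b is float; x is float; result = 'float'

'float'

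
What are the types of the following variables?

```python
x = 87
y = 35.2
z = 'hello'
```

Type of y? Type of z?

y is assigned a number with a decimal point, so it is a float; z is assigned a quoted string literal, so it is a str

float, str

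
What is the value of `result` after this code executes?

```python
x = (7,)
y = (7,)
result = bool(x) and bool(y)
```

x = (7,); y = (7,); result = True

True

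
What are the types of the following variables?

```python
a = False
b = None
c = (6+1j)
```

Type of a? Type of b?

a is assigned the constant False, which has type bool; b is assigned None, whose type is NoneType

bool, NoneType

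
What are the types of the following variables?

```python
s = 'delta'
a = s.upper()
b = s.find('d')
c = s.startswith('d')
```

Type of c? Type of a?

startswith() returns bool; upper() returns str

bool, str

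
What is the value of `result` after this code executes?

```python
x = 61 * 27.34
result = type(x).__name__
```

x is float; result = 'float'

'float'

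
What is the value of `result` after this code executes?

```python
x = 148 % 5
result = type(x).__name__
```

x is int; result = 'int'

'int'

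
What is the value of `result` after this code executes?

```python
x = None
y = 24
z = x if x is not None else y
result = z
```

x = None; y = 24; z = 24; result = 24

24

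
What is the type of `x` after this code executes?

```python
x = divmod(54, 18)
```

divmod() returns tuple of (quotient, remainder)

tuple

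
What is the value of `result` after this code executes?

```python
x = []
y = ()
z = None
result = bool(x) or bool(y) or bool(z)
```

x = []; y = (); z = None; result = False

False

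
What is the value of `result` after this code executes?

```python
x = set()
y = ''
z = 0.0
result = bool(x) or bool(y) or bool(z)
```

x = set(); y = ''; z = 0.0; result = False

False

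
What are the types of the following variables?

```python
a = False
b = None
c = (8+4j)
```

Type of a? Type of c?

a is assigned the constant False, which has type bool; c is assigned (8+4j), an int plus an imaginary literal (j suffix), which evaluates to complex

bool, complex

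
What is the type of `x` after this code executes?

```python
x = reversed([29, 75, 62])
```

reversed() on a list returns list_reverseiterator

list_reverseiterator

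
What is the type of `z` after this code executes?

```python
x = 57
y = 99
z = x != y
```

Comparison returns bool

bool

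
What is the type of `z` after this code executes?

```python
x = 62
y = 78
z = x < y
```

Comparison returns bool

bool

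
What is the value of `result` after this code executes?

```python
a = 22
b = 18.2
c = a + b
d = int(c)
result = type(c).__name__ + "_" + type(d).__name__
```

a is int; b is float; c is float; d is int; result = 'float_int'

'float_int'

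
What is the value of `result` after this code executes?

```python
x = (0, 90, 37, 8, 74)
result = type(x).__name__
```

x is tuple; result = 'tuple'

'tuple'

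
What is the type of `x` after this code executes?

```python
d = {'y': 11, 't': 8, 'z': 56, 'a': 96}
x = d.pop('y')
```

dict.pop() returns the value

int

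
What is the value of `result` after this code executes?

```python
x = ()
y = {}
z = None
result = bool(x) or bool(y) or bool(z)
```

x = (); y = {}; z = None; result = False

False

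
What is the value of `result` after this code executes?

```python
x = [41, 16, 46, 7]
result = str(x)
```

x = [41, 16, 46, 7]; result = '[41, 16, 46, 7]'

'[41, 16, 46, 7]'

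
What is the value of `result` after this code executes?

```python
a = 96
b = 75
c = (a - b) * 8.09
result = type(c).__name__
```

a is int; b is int; c is float; result = 'float'

'float'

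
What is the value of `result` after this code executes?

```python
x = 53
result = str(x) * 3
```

x = 53; result = '535353'

'535353'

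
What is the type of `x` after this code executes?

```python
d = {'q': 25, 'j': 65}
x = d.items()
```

dict.items() returns dict_items view

dict_items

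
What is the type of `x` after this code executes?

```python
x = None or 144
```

'or' with None returns the other truthy value

int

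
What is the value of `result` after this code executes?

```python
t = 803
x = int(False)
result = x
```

t = 803; x = 0; result = 0

0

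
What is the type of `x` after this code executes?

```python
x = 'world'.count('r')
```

str.count() returns int

int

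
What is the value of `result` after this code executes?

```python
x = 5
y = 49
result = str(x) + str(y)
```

x = 5; y = 49; result = '549'

'549'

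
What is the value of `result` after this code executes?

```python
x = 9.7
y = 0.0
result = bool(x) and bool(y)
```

x = 9.7; y = 0.0; result = False

False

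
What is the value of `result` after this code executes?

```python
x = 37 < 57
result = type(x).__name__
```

x is bool; result = 'bool'

'bool'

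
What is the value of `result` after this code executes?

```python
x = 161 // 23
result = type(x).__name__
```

x is int; result = 'int'

'int'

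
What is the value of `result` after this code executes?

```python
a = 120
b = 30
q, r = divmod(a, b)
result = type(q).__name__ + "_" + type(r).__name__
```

a is int; b is int; q is int; r is int; result = 'int_int'

'int_int'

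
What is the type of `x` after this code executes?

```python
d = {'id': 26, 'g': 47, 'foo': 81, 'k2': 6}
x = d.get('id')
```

dict.get() returns value type when found

int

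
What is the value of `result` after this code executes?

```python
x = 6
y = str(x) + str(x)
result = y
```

x = 6; y = '66'; result = '66'

'66'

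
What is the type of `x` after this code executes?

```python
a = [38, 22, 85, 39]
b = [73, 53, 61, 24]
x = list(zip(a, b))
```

list(zip()) returns a list of tuples

list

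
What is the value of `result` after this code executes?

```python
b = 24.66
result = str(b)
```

b = 24.66; result = '24.66'

'24.66'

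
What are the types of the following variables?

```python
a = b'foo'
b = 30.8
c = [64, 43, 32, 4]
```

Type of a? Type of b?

a is assigned a bytes literal (b'...' prefix); b is assigned a number with a decimal point, so it is a float

bytes, float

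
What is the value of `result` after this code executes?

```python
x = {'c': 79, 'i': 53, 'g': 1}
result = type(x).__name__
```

x is dict; result = 'dict'

'dict'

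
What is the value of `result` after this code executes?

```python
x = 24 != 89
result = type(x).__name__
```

x is bool; result = 'bool'

'bool'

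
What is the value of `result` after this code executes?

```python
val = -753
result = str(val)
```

val = -753; result = '-753'

'-753'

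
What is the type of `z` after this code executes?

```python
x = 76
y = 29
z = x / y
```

int / int = float

float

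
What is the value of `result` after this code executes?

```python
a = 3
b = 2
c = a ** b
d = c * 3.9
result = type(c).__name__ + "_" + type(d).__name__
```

a is int; b is int; c is int; d is float; result = 'int_float'

'int_float'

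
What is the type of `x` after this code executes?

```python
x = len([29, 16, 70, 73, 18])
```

len() always returns int

int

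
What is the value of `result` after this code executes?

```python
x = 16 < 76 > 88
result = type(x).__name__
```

x is bool; result = 'bool'

'bool'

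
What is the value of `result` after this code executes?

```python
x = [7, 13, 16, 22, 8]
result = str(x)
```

x = [7, 13, 16, 22, 8]; result = '[7, 13, 16, 22, 8]'

'[7, 13, 16, 22, 8]'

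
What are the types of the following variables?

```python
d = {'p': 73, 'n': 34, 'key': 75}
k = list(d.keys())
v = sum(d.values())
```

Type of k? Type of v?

list() converts to list; sum of ints is int

list, int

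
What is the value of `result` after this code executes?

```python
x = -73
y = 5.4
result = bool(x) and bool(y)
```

x = -73; y = 5.4; result = True

True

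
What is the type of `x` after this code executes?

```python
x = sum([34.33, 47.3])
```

sum() of floats returns float

float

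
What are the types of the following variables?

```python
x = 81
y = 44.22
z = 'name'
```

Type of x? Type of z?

x is assigned a bare integer (no decimal point), so it is an int; z is assigned a quoted string literal, so it is a str

int, str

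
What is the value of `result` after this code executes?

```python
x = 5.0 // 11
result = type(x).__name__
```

x is float; result = 'float'

'float'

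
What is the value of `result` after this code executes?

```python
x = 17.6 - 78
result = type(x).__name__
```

x is float; result = 'float'

'float'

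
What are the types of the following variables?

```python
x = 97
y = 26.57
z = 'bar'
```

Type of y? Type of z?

y is assigned a number with a decimal point, so it is a float; z is assigned a quoted string literal, so it is a str

float, str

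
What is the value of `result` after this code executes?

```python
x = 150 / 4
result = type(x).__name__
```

x is float; result = 'float'

'float'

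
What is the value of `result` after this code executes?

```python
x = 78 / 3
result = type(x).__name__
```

x is float; result = 'float'

'float'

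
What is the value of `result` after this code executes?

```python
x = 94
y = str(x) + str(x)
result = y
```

x = 94; y = '9494'; result = '9494'

'9494'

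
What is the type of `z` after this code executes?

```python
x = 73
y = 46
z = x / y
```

int / int = float

float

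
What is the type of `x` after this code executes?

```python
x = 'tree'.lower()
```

str.lower() returns str

str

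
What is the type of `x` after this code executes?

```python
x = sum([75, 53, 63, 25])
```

sum() of ints returns int

int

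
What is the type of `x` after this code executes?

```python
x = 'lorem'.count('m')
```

str.count() returns int

int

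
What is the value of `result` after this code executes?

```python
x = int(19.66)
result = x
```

x = 19; result = 19

19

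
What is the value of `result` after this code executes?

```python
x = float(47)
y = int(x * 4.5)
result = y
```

x = 47.0; y = 211; result = 211

211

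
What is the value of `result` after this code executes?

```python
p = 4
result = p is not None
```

p = 4; result = True

True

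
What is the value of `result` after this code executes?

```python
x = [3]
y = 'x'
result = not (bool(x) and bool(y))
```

x = [3]; y = 'x'; result = False

False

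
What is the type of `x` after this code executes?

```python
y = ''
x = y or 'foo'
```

'or' returns first truthy value (str)

str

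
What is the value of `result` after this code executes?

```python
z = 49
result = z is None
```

z = 49; result = False

False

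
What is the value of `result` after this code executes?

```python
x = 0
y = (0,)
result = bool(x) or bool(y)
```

x = 0; y = (0,); result = True

True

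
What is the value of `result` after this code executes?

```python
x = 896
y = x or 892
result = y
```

x = 896; y = 896; result = 896

896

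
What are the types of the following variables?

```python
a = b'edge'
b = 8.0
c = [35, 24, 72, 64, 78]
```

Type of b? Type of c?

b is assigned a number with a decimal point, so it is a float; c is assigned a list literal (square brackets)

float, list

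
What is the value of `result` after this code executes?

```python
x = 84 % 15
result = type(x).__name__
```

x is int; result = 'int'

'int'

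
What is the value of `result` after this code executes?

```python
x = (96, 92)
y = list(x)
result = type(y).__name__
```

x is tuple; y is list; result = 'list'

'list'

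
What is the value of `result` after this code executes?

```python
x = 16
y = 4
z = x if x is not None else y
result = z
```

x = 16; y = 4; z = 16; result = 16

16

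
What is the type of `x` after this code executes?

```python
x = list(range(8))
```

list(range()) returns list

list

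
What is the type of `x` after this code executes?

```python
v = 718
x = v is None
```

'is' comparison returns bool

bool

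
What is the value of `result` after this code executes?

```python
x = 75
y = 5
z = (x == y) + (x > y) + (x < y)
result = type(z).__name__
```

x is int; y is int; z is int; result = 'int'

'int'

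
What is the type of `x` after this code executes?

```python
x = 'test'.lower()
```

str.lower() returns str

str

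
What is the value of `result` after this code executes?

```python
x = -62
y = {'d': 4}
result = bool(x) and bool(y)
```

x = -62; y = {'d': 4}; result = True

True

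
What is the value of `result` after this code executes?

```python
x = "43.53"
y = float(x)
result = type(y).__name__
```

x is str; y is float; result = 'float'

'float'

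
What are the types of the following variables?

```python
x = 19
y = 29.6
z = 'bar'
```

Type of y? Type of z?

y is assigned a number with a decimal point, so it is a float; z is assigned a quoted string literal, so it is a str

float, str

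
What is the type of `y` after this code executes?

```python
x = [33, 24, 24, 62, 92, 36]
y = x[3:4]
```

Slicing a list returns a list

list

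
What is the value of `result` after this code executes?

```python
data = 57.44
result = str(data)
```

data = 57.44; result = '57.44'

'57.44'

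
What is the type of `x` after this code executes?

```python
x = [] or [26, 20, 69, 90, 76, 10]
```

'or' returns first truthy value (list)

list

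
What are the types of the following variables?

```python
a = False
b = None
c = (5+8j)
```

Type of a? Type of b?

a is assigned the constant False, which has type bool; b is assigned None, whose type is NoneType

bool, NoneType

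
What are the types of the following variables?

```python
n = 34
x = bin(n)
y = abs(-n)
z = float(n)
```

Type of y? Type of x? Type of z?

abs() of int returns int; bin() returns str; float() returns float

int, str, float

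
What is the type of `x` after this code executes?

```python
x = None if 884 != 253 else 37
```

884 != 253 is True, so the if branch is taken

NoneType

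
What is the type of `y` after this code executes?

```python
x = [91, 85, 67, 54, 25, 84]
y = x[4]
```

Indexing list[int] returns int

int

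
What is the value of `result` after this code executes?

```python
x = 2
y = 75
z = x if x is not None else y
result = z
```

x = 2; y = 75; z = 2; result = 2

2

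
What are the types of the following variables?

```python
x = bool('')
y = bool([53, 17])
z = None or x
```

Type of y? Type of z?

bool() returns bool; None or bool returns the bool

bool, bool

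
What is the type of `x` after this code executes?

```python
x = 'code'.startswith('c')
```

str.startswith() returns bool

bool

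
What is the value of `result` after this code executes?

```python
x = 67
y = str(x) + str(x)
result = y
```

x = 67; y = '6767'; result = '6767'

'6767'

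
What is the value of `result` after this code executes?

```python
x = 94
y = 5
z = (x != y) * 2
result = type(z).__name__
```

x is int; y is int; z is int; result = 'int'

'int'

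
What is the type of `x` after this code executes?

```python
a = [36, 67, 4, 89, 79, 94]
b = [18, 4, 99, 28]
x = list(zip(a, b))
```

list(zip()) returns a list of tuples

list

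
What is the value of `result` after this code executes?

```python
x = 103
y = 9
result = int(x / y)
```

x = 103; y = 9; result = 11

11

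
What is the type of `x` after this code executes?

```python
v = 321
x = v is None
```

'is' comparison returns bool

bool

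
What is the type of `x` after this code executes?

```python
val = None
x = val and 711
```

'and' returns first falsy value (None)

NoneType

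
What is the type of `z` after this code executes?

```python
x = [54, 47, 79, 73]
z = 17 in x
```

'in' operator returns bool

bool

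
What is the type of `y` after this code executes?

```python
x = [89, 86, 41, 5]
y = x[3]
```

Indexing list[int] returns int

int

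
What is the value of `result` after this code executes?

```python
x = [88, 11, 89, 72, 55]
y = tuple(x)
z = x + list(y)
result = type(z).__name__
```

x is list; y is tuple; z is list; result = 'list'

'list'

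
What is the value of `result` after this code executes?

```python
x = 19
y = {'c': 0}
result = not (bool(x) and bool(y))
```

x = 19; y = {'c': 0}; result = False

False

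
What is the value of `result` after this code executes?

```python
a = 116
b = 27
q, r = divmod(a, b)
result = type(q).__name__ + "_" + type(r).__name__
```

a is int; b is int; q is int; r is int; result = 'int_int'

'int_int'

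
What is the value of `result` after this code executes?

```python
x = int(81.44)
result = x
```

x = 81; result = 81

81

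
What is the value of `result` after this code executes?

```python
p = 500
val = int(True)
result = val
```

p = 500; val = 1; result = 1

1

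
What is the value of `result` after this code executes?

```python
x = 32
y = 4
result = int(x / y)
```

x = 32; y = 4; result = 8

8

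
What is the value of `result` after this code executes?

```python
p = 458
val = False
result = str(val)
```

p = 458; val = False; result = 'False'

'False'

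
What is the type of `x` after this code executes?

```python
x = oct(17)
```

oct() returns str representation

str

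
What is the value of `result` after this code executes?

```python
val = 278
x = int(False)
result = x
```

val = 278; x = 0; result = 0

0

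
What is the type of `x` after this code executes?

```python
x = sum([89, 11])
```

sum() of ints returns int

int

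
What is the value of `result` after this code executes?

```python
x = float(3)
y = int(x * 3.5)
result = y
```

x = 3.0; y = 10; result = 10

10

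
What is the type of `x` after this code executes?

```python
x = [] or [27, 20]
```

'or' returns first truthy value (list)

list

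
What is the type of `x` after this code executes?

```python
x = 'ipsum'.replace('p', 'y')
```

str.replace() returns str

str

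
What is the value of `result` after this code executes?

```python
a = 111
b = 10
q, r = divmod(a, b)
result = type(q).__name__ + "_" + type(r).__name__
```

a is int; b is int; q is int; r is int; result = 'int_int'

'int_int'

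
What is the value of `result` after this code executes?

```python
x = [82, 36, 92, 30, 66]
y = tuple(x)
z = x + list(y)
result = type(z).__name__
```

x is list; y is tuple; z is list; result = 'list'

'list'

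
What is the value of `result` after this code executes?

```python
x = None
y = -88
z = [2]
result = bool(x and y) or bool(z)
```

x = None; y = -88; z = [2]; result = True

True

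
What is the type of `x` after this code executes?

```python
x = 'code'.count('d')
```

str.count() returns int

int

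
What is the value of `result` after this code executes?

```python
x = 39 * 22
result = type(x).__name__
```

x is int; result = 'int'

'int'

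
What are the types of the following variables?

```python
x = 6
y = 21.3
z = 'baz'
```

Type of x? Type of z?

x is assigned a bare integer (no decimal point), so it is an int; z is assigned a quoted string literal, so it is a str

int, str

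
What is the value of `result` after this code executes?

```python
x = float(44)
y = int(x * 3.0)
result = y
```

x = 44.0; y = 132; result = 132

132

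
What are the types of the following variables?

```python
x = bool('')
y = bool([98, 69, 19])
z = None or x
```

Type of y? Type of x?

bool() returns bool; bool() returns bool

bool, bool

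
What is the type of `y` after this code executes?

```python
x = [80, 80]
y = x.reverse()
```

list.reverse() returns None

NoneType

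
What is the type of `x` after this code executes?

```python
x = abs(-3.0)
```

abs() of float returns float

float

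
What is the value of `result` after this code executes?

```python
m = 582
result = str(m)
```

m = 582; result = '582'

'582'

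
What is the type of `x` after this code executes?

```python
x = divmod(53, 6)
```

divmod() returns tuple of (quotient, remainder)

tuple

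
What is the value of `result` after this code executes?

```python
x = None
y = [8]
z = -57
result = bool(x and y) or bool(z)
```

x = None; y = [8]; z = -57; result = True

True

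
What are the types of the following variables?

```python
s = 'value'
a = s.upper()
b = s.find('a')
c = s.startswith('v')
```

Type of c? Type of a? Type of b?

startswith() returns bool; upper() returns str; find() returns int

bool, str, int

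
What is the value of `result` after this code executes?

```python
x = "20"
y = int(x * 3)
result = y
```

x = '20'; y = 202020; result = 202020

202020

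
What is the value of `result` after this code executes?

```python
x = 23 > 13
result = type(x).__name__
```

x is bool; result = 'bool'

'bool'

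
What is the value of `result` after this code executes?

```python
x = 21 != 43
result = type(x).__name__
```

x is bool; result = 'bool'

'bool'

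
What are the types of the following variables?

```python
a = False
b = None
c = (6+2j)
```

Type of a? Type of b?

a is assigned the constant False, which has type bool; b is assigned None, whose type is NoneType

bool, NoneType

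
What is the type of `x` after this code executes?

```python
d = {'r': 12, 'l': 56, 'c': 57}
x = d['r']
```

Accessing dict[str, int] with str key returns int

int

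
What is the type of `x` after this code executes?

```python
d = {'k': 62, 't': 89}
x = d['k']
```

Accessing dict[str, int] with str key returns int

int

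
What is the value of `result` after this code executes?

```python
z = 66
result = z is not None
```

z = 66; result = True

True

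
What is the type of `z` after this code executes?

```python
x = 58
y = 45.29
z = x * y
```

int * float = float

float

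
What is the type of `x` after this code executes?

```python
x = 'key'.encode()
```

str.encode() returns bytes

bytes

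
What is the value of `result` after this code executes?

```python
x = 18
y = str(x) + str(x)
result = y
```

x = 18; y = '1818'; result = '1818'

'1818'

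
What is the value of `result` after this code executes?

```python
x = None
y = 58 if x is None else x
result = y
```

x = None; y = 58; result = 58

58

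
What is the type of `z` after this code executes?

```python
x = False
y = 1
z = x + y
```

bool + int = int (bool is subclass of int)

int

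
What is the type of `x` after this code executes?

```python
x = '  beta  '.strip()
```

str.strip() returns str

str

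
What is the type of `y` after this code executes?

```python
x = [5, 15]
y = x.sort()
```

list.sort() returns None (mutates in place)

NoneType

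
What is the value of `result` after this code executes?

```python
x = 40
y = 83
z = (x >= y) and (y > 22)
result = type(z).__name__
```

x is int; y is int; z is bool; result = 'bool'

'bool'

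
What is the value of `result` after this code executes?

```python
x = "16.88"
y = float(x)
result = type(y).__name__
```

x is str; y is float; result = 'float'

'float'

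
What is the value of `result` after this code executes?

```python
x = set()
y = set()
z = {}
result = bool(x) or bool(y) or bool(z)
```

x = set(); y = set(); z = {}; result = False

False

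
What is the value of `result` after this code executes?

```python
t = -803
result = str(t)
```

t = -803; result = '-803'

'-803'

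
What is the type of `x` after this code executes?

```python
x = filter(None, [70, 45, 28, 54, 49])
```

filter() returns a filter object

filter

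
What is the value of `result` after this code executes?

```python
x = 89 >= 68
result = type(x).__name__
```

x is bool; result = 'bool'

'bool'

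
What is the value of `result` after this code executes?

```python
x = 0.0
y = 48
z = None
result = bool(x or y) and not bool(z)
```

x = 0.0; y = 48; z = None; result = True

True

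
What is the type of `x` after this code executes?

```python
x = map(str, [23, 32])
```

map() returns a map object

map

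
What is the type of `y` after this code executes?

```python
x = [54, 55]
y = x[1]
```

Indexing list[int] returns int

int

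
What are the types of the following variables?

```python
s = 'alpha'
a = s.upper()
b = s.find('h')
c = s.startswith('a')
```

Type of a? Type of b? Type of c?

upper() returns str; find() returns int; startswith() returns bool

str, int, bool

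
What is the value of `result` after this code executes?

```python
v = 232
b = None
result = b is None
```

v = 232; b = None; result = True

True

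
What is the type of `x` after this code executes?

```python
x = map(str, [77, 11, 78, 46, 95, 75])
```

map() returns a map object

map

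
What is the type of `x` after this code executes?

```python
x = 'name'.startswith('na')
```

str.startswith() returns bool

bool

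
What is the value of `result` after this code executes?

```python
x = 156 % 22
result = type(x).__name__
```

x is int; result = 'int'

'int'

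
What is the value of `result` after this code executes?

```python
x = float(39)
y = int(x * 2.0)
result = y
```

x = 39.0; y = 78; result = 78

78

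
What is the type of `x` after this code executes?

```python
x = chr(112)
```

chr() returns str (single char)

str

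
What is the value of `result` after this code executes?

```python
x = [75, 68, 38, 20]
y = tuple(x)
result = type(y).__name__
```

x is list; y is tuple; result = 'tuple'

'tuple'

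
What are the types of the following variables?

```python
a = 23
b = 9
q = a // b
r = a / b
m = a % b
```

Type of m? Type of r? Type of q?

% of ints returns int; / returns float; // returns int

int, float, int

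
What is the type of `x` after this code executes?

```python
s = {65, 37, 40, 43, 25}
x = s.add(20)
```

set.add() returns None (mutates in place)

NoneType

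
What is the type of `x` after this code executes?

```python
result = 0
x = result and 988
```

'and' returns first falsy value (0 is int)

int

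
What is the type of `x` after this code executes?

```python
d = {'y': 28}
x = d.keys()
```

.keys() returns dict_keys view

dict_keys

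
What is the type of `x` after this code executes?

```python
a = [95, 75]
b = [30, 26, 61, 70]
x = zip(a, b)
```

zip() returns a zip object

zip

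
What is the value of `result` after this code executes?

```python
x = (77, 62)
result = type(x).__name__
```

x is tuple; result = 'tuple'

'tuple'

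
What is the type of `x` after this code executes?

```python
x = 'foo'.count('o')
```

str.count() returns int

int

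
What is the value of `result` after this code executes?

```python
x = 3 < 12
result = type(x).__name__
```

x is bool; result = 'bool'

'bool'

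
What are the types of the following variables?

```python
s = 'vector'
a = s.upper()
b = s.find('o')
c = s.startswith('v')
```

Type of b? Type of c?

find() returns int; startswith() returns bool

int, bool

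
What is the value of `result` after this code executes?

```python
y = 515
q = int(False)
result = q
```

y = 515; q = 0; result = 0

0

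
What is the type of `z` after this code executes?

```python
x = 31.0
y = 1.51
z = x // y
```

float // float = float

float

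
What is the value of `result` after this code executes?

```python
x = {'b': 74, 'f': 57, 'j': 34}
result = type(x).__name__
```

x is dict; result = 'dict'

'dict'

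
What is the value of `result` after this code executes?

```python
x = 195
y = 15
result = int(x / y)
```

x = 195; y = 15; result = 13

13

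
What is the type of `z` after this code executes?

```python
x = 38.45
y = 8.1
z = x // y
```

float // float = float

float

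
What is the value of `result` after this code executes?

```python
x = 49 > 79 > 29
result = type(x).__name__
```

x is bool; result = 'bool'

'bool'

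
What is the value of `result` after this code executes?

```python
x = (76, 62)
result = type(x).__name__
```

x is tuple; result = 'tuple'

'tuple'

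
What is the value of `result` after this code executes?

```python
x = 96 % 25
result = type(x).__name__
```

x is int; result = 'int'

'int'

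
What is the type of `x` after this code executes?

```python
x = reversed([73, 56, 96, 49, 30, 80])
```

reversed() on a list returns list_reverseiterator

list_reverseiterator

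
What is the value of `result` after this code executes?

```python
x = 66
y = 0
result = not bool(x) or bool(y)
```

x = 66; y = 0; result = False

False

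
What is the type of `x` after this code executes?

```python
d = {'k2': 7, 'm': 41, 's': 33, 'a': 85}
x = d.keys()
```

.keys() returns dict_keys view

dict_keys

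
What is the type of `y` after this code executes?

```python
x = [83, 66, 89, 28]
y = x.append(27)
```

list.append() returns None (mutates in place)

NoneType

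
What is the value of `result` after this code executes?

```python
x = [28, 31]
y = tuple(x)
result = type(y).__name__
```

x is list; y is tuple; result = 'tuple'

'tuple'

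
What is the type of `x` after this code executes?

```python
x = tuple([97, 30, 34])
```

tuple() constructor returns tuple

tuple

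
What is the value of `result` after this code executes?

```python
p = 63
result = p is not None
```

p = 63; result = True

True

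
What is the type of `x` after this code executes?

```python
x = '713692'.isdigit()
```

str.isdigit() returns bool

bool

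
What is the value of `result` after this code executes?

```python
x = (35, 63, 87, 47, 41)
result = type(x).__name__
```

x is tuple; result = 'tuple'

'tuple'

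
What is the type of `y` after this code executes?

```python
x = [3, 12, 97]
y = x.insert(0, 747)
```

list.insert() returns None

NoneType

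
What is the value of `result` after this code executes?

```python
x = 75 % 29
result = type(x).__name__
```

x is int; result = 'int'

'int'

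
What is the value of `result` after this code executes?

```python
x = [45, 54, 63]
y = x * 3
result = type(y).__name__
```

x is list; y is list; result = 'list'

'list'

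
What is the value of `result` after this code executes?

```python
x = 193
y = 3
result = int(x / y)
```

x = 193; y = 3; result = 64

64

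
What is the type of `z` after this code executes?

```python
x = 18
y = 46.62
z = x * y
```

int * float = float

float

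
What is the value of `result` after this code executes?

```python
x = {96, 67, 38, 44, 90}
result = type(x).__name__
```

x is set; result = 'set'

'set'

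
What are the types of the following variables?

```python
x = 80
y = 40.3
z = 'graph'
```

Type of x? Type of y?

x is assigned a bare integer (no decimal point), so it is an int; y is assigned a number with a decimal point, so it is a float

int, float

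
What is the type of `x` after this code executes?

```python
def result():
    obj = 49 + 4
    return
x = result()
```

Bare return returns None

NoneType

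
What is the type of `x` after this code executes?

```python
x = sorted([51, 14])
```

sorted() always returns list

list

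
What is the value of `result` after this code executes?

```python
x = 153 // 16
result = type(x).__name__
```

x is int; result = 'int'

'int'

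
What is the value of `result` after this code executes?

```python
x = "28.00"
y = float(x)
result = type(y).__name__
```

x is str; y is float; result = 'float'

'float'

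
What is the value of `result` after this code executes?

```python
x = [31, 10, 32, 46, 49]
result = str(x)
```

x = [31, 10, 32, 46, 49]; result = '[31, 10, 32, 46, 49]'

'[31, 10, 32, 46, 49]'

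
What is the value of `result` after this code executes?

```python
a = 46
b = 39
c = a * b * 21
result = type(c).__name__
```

a is int; b is int; c is int; result = 'int'

'int'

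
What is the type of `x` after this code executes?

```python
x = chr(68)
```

chr() returns str (single char)

str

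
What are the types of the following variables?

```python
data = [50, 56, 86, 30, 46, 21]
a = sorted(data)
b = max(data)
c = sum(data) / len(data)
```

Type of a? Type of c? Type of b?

sorted() returns list; int / int = float; max of ints returns int

list, float, int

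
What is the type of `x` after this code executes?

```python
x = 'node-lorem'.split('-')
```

str.split() returns list

list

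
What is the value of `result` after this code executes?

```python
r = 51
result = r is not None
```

r = 51; result = True

True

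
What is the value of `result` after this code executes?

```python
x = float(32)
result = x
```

x = 32.0; result = 32.0

32.0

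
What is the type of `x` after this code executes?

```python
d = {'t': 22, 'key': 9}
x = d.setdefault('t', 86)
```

dict.setdefault() returns the (existing or default) value

int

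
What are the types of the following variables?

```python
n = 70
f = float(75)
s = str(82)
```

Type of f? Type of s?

f is assigned the result of calling float(), which returns a float; s is assigned the result of calling str(), which returns a str

float, str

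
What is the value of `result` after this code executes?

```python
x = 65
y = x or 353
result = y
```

x = 65; y = 65; result = 65

65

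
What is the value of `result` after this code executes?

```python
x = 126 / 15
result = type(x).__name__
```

x is float; result = 'float'

'float'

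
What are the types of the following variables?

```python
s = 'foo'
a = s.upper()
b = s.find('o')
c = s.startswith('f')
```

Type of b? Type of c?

find() returns int; startswith() returns bool

int, bool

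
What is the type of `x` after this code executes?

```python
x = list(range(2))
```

list(range()) returns list

list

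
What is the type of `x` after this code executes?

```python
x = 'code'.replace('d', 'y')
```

str.replace() returns str

str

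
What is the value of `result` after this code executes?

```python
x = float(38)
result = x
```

x = 38.0; result = 38.0

38.0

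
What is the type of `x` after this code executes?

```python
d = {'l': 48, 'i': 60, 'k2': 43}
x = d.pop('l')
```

dict.pop() returns the value

int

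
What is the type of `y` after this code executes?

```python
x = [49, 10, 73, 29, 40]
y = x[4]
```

Indexing list[int] returns int

int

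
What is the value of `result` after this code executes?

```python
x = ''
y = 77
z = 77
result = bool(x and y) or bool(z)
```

x = ''; y = 77; z = 77; result = True

True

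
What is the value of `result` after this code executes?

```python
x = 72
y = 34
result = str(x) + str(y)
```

x = 72; y = 34; result = '7234'

'7234'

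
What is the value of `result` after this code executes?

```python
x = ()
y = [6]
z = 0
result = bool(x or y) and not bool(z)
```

x = (); y = [6]; z = 0; result = True

True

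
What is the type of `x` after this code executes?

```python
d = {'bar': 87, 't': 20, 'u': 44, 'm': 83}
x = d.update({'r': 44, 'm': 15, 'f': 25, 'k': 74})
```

dict.update() returns None

NoneType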